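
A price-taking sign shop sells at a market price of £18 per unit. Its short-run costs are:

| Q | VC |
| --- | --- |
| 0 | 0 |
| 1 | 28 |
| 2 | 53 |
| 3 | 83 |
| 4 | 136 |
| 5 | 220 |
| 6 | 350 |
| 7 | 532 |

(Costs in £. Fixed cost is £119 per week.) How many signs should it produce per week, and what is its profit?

Q = 0 (shut down); profit = -£119

Profit at each row (π = 18Q − TC): Q=0: -119; Q=1: -129; Q=2: -136; Q=3: -148; Q=4: -183; Q=5: -249; Q=6: -361; Q=7: -525.
Profit is highest at Q = 0. Equivalently, the lowest AVC in the table is 53/2 ≈ £26.50 at Q = 2, and P = £18 falls below it — price never covers variable cost, so the firm shuts down and loses only its fixed cost.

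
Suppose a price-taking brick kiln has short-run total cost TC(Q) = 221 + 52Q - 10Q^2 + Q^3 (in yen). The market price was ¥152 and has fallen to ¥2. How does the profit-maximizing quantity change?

MC = 52 - 20Q + 3Q^2; the shutdown threshold is min AVC = ¥27 (at Q = 5).
With P = ¥152 above the shutdown price, P = MC gives Q = 10.
At P = ¥2 < min AVC = ¥27, price no longer covers variable cost at any output, so the firm shuts down: Q = 0.

Output falls from 10 to 0 (the firm shuts down)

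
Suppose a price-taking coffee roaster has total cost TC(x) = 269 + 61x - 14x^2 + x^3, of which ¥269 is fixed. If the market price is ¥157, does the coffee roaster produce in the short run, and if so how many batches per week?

From TC, MC = TC'(x) = 61 - 28x + 3x^2 and AVC = VC/x = 61 - 14x + x^2.
The AVC parabola has its vertex at x = 14/2 = 7, where AVC = 61 - 14·7 + 7^2 = ¥12.
Since P = ¥157 ≥ min AVC = ¥12, price covers variable cost and the firm should produce.
P = MC gives -96 - 28x + 3x^2 = 0, with roots -8/3 and 12. Take the larger (rising MC): x* = 12.
Check: AVC at x = 12 is ¥37 ≤ P, so revenue covers variable cost.
Profit = P·x − TC = 157·12 − 713 = ¥1171.

Produce at x = 12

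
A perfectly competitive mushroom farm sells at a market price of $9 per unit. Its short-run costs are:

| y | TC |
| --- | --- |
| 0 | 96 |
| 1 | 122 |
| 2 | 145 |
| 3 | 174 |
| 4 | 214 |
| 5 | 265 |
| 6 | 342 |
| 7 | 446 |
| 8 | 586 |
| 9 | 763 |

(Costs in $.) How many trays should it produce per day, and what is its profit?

y = 0 (shut down); profit = -$96

Profit at each row (π = 9y − TC): y=0: -96; y=1: -113; y=2: -127; y=3: -147; y=4: -178; y=5: -220; y=6: -288; y=7: -383; y=8: -514; y=9: -682.
Profit is highest at y = 0. Equivalently, the lowest AVC in the table is 49/2 ≈ $24.50 at y = 2, and P = $9 falls below it — price never covers variable cost, so the firm shuts down and loses only its fixed cost.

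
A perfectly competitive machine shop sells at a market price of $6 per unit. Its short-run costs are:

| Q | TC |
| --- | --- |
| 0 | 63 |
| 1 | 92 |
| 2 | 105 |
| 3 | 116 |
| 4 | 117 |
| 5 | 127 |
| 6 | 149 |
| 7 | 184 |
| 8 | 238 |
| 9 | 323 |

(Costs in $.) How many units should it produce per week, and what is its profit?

Tabulate TR − TC: Q=0: -63; Q=1: -86; Q=2: -93; Q=3: -98; Q=4: -93; Q=5: -97; Q=6: -113; Q=7: -142; Q=8: -190; Q=9: -269.
Profit is highest at Q = 0. Equivalently, the lowest AVC in the table is 64/5 ≈ $12.80 at Q = 5, and P = $6 falls below it — price never covers variable cost, so the firm shuts down and loses only its fixed cost.

Q = 0 (shut down); profit = -$63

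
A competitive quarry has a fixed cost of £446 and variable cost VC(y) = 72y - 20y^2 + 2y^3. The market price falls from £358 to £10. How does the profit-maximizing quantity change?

MC = 72 - 40y + 6y^2; the shutdown threshold is min AVC = £22 (at y = 5).
With P = £358 above the shutdown price, P = MC gives y = 11.
At P = £10 < min AVC = £22, price no longer covers variable cost at any output, so the firm shuts down: y = 0.

Output falls from 11 to 0 (the firm shuts down)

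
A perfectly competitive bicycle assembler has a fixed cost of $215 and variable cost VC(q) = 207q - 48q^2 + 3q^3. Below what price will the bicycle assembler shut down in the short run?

Short-run supply begins at min AVC. From VC = 207q - 48q^2 + 3q^3, AVC = 207 - 48q + 3q^2.
dAVC/dq = -48 + 6q = 0 gives q = 8. min AVC = 207 - 48·8 + 3·8^2 = 15.
The firm shuts down for any P below $15.

$15 per unit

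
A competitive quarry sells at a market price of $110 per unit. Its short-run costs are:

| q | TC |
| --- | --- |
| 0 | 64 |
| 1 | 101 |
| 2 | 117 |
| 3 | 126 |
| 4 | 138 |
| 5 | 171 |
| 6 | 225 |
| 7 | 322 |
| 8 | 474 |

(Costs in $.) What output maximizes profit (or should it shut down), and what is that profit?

q = 7; profit = $448

Compute π = P·q − TC at each output: q=0: -64; q=1: 9; q=2: 103; q=3: 204; q=4: 302; q=5: 379; q=6: 435; q=7: 448; q=8: 406.
Profit is maximized at q = 7. AVC there is 258/7 = $36.86 ≤ P, so producing beats shutting down (which would give -$64).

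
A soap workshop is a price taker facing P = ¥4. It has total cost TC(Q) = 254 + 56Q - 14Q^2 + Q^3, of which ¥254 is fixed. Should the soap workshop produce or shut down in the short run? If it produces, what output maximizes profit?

From TC, MC = TC'(Q) = 56 - 28Q + 3Q^2 and AVC = VC/Q = 56 - 14Q + Q^2.
AVC is minimized where dAVC/dQ = -14 + 2Q = 0, at Q = 7; min AVC = 56 - 14·7 + 7^2 = ¥7.
P = ¥4 lies below min AVC = ¥7; no output level covers variable cost.
Best response: produce nothing and absorb the ¥254 fixed cost.

Shut down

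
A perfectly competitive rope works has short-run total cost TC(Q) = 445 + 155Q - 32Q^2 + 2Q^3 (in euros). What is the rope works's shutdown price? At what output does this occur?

€27 per unit, at Q = 8

Short-run supply begins at min AVC. From VC = 155Q - 32Q^2 + 2Q^3, AVC = 155 - 32Q + 2Q^2.
dAVC/dQ = -32 + 4Q = 0 gives Q = 8. min AVC = 155 - 32·8 + 2·8^2 = 27.
For P < €27 the firm produces nothing.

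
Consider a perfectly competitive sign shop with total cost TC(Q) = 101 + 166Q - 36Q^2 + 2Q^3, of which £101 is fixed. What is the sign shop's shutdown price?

The firm shuts down when price falls below the minimum of average variable cost. AVC = VC/Q = 166 - 36Q + 2Q^2.
At the minimum of AVC, MC = AVC. MC = 166 - 72Q + 6Q^2; setting MC = AVC gives 4Q^2 - 36Q = 0, so Q = 9. min AVC = 4.
The firm shuts down for any P below £4.

£4 per unit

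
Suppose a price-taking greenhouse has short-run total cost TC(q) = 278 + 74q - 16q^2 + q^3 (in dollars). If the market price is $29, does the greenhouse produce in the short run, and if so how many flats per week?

Variable cost is VC = 74q - 16q^2 + q^3, so AVC = VC/q = 74 - 16q + q^2 and MC = dTC/dq = 74 - 32q + 3q^2.
AVC is minimized where dAVC/dq = -16 + 2q = 0, at q = 8; min AVC = 74 - 16·8 + 8^2 = $10.
Since P = $29 ≥ min AVC = $10, price covers variable cost and the firm should produce.
P = MC gives 45 - 32q + 3q^2 = 0, with roots 5/3 and 9. Take the larger (rising MC): q* = 9.
Check: AVC at q = 9 is $11 ≤ P, so revenue covers variable cost.
Profit = P·q − TC = 29·9 − 377 = -$116, a loss, but smaller than the $278 fixed cost the firm would lose by shutting down.

Produce at q = 9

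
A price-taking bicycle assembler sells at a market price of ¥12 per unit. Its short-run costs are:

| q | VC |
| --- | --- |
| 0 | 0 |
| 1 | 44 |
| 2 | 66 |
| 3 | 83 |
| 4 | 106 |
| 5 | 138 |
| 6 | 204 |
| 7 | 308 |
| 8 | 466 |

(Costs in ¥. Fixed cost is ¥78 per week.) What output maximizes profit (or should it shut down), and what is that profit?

q = 0 (shut down); profit = -¥78

Compute π = P·q − TC at each output: q=0: -78; q=1: -110; q=2: -120; q=3: -125; q=4: -136; q=5: -156; q=6: -210; q=7: -302; q=8: -448.
Profit is highest at q = 0. Equivalently, the lowest AVC in the table is 106/4 ≈ ¥26.50 at q = 4, and P = ¥12 falls below it — price never covers variable cost, so the firm shuts down and loses only its fixed cost.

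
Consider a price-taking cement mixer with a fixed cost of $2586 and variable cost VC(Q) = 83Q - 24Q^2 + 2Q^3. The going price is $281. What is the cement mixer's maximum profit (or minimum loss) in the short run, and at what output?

Profit = -$166 at Q = 11

AVC = 83 - 24Q + 2Q^2 has its minimum $11 at Q = 6; price $281 clears that bar, so the firm operates.
MC = 83 - 48Q + 6Q^2. Setting P = MC and taking the root on the rising branch gives Q* = 11.
TR = 281·11 = 3091. TC = 2586 + 671 = 3257. Profit = 3091 − 3257 = -$166.
That loss of $166 beats the $2586 the firm would lose by shutting down; producing recovers $2420 of fixed cost.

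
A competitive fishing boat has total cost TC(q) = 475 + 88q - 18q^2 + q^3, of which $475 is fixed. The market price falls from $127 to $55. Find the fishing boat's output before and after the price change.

AVC = 88 - 18q + q^2, minimized at q = 9 where min AVC = $7. MC = 88 - 36q + 3q^2.
With P = $127 above the shutdown price, P = MC gives q = 13.
At P = $55 ≥ min AVC, set P = MC: q = 11. The firm stays open but cuts output.

Output falls from 13 to 11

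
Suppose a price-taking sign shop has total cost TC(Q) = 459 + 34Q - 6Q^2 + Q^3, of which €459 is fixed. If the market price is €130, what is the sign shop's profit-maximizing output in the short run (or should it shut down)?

Produce at Q = 8

Strip out fixed cost: VC = 34Q - 6Q^2 + Q^3. Then AVC = 34 - 6Q + Q^2 and MC = 34 - 12Q + 3Q^2.
AVC hits its minimum where MC = AVC, at Q = 3, giving min AVC = 34 - 6·3 + 3^2 = €25.
P = €130 exceeds min AVC = €25, so the firm stays open.
Solving P = MC: -96 - 12Q + 3Q^2 = 0 ⇒ Q = -4 or 8. On the upward-sloping branch, Q* = 8.
Check: AVC at Q = 8 is €50 ≤ P, so revenue covers variable cost.
Profit = P·Q − TC = 130·8 − 859 = €181.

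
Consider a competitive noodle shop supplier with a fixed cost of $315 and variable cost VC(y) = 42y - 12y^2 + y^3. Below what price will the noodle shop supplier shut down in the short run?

$6 per unit

The shutdown price is the minimum of AVC. VC = 42y - 12y^2 + y^3, so AVC = 42 - 12y + y^2.
dAVC/dy = -12 + 2y = 0 gives y = 6. min AVC = 42 - 12·6 + 6^2 = 6.
The firm shuts down for any P below $6.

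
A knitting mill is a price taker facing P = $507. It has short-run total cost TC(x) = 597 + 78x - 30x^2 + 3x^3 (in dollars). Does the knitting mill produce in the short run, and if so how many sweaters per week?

Produce at x = 11

From TC, MC = TC'(x) = 78 - 60x + 9x^2 and AVC = VC/x = 78 - 30x + 3x^2.
The AVC parabola has its vertex at x = 30/6 = 5, where AVC = 78 - 30·5 + 3·5^2 = $3.
Since P = $507 ≥ min AVC = $3, price covers variable cost and the firm should produce.
P = MC gives -429 - 60x + 9x^2 = 0, with roots -13/3 and 11. Take the larger (rising MC): x* = 11.
Check: AVC at x = 11 is $111 ≤ P, so revenue covers variable cost.
Profit = P·x − TC = 507·11 − 1818 = $3759.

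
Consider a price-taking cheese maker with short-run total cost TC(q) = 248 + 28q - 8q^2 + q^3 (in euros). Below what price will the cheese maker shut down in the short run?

Short-run supply begins at min AVC. From VC = 28q - 8q^2 + q^3, AVC = 28 - 8q + q^2.
dAVC/dq = -8 + 2q = 0 gives q = 4. min AVC = 28 - 8·4 + 4^2 = 12.
For P < €12 the firm produces nothing.

€12 per unit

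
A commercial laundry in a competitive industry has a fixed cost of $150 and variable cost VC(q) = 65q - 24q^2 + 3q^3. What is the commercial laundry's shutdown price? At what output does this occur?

$17 per unit, at q = 4

The shutdown price is the minimum of AVC. VC = 65q - 24q^2 + 3q^3, so AVC = 65 - 24q + 3q^2.
At the minimum of AVC, MC = AVC. MC = 65 - 48q + 9q^2; setting MC = AVC gives 6q^2 - 24q = 0, so q = 4. min AVC = 17.
So the shutdown price is $17.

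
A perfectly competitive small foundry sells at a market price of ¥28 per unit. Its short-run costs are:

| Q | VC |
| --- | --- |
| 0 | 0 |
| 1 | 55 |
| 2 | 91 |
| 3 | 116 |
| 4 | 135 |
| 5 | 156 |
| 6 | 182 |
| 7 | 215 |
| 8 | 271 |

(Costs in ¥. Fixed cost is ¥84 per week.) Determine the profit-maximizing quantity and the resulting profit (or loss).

Q = 0 (shut down); profit = -¥84

Compute π = P·Q − TC at each output: Q=0: -84; Q=1: -111; Q=2: -119; Q=3: -116; Q=4: -107; Q=5: -100; Q=6: -98; Q=7: -103; Q=8: -131.
Profit is highest at Q = 0. Equivalently, the lowest AVC in the table is 182/6 ≈ ¥30.33 at Q = 6, and P = ¥28 falls below it — price never covers variable cost, so the firm shuts down and loses only its fixed cost.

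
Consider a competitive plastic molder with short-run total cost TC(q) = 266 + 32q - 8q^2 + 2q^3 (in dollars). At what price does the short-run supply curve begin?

Short-run supply begins at min AVC. From VC = 32q - 8q^2 + 2q^3, AVC = 32 - 8q + 2q^2.
dAVC/dq = -8 + 4q = 0 gives q = 2. min AVC = 32 - 8·2 + 2·2^2 = 24.
The firm shuts down for any P below $24.

$24 per unit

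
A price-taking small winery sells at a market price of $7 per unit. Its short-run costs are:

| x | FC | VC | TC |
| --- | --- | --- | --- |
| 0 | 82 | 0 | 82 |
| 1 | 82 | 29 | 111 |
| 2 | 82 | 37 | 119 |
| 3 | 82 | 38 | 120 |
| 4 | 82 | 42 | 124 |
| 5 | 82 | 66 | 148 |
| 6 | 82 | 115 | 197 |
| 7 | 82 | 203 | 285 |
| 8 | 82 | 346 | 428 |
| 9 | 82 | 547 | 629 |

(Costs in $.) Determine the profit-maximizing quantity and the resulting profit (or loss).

Tabulate TR − TC: x=0: -82; x=1: -104; x=2: -105; x=3: -99; x=4: -96; x=5: -113; x=6: -155; x=7: -236; x=8: -372; x=9: -566.
Profit is highest at x = 0. Equivalently, the lowest AVC in the table is 42/4 ≈ $10.50 at x = 4, and P = $7 falls below it — price never covers variable cost, so the firm shuts down and loses only its fixed cost.

x = 0 (shut down); profit = -$82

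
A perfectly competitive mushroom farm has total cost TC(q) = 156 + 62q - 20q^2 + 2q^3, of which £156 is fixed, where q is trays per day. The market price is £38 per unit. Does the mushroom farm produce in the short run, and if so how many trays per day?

Strip out fixed cost: VC = 62q - 20q^2 + 2q^3. Then AVC = 62 - 20q + 2q^2 and MC = 62 - 40q + 6q^2.
The AVC parabola has its vertex at q = 20/4 = 5, where AVC = 62 - 20·5 + 2·5^2 = £12.
Because £38 ≥ £12, revenue can cover variable cost; the firm operates.
P = MC gives 24 - 40q + 6q^2 = 0, with roots 2/3 and 6. Take the larger (rising MC): q* = 6.
Check: AVC at q = 6 is £14 ≤ P, so revenue covers variable cost.
Profit = P·q − TC = 38·6 − 240 = -£12, a loss, but smaller than the £156 fixed cost the firm would lose by shutting down.

Produce at q = 6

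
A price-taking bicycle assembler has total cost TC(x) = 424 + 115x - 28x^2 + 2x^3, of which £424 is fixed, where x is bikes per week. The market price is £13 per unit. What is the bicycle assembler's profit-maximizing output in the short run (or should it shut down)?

Strip out fixed cost: VC = 115x - 28x^2 + 2x^3. Then AVC = 115 - 28x + 2x^2 and MC = 115 - 56x + 6x^2.
The AVC parabola has its vertex at x = 28/4 = 7, where AVC = 115 - 28·7 + 2·7^2 = £17.
With P < min AVC (£13 < £17), every unit sold adds to the loss.
Shutting down limits the loss to fixed cost, £424.

Shut down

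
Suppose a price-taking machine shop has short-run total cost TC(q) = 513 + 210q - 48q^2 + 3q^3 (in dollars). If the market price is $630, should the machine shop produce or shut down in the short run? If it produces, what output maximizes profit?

Produce at q = 14

Strip out fixed cost: VC = 210q - 48q^2 + 3q^3. Then AVC = 210 - 48q + 3q^2 and MC = 210 - 96q + 9q^2.
The AVC parabola has its vertex at q = 48/6 = 8, where AVC = 210 - 48·8 + 3·8^2 = $18.
P = $630 exceeds min AVC = $18, so the firm stays open.
P = MC gives -420 - 96q + 9q^2 = 0, with roots -10/3 and 14. Take the larger (rising MC): q* = 14.
Check: AVC at q = 14 is $126 ≤ P, so revenue covers variable cost.
Profit = P·q − TC = 630·14 − 2277 = $6543.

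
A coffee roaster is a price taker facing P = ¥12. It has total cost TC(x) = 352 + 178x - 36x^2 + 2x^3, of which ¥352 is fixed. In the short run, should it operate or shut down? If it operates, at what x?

Shut down

From TC, MC = TC'(x) = 178 - 72x + 6x^2 and AVC = VC/x = 178 - 36x + 2x^2.
The AVC parabola has its vertex at x = 36/4 = 9, where AVC = 178 - 36·9 + 2·9^2 = ¥16.
Since P = ¥12 < min AVC = ¥16, price fails to cover variable cost at any output.
Best response: produce nothing and absorb the ¥352 fixed cost.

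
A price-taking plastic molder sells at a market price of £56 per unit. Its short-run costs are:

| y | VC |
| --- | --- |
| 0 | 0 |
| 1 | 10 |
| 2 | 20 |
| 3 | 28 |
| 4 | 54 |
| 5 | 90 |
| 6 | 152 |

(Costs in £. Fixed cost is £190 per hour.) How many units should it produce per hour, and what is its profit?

y = 5; profit = £0

Profit at each row (π = 56y − TC): y=0: -190; y=1: -144; y=2: -98; y=3: -50; y=4: -20; y=5: 0; y=6: -6.
Profit is maximized at y = 5. AVC there is 90/5 = £18 ≤ P, so producing beats shutting down (which would give -£190).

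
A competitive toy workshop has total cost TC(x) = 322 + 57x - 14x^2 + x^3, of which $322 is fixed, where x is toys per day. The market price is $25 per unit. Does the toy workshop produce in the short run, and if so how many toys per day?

Strip out fixed cost: VC = 57x - 14x^2 + x^3. Then AVC = 57 - 14x + x^2 and MC = 57 - 28x + 3x^2.
AVC is minimized where dAVC/dx = -14 + 2x = 0, at x = 7; min AVC = 57 - 14·7 + 7^2 = $8.
Because $25 ≥ $8, revenue can cover variable cost; the firm operates.
Solving P = MC: 32 - 28x + 3x^2 = 0 ⇒ x = 4/3 or 8. On the upward-sloping branch, x* = 8.
Check: AVC at x = 8 is $9 ≤ P, so revenue covers variable cost.
Profit = P·x − TC = 25·8 − 394 = -$194, a loss, but smaller than the $322 fixed cost the firm would lose by shutting down.

Produce at x = 8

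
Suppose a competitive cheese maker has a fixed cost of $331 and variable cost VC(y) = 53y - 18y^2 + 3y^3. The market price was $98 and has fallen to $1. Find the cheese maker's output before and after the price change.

AVC = 53 - 18y + 3y^2, minimized at y = 3 where min AVC = $26. MC = 53 - 36y + 9y^2.
With P = $98 above the shutdown price, P = MC gives y = 5.
At P = $1 < min AVC = $26, price no longer covers variable cost at any output, so the firm shuts down: y = 0.

Output falls from 5 to 0 (the firm shuts down)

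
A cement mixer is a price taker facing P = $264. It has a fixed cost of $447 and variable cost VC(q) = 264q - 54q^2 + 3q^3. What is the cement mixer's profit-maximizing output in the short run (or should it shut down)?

Produce at q = 12

Variable cost is VC = 264q - 54q^2 + 3q^3, so AVC = VC/q = 264 - 54q + 3q^2 and MC = dTC/dq = 264 - 108q + 9q^2.
The AVC parabola has its vertex at q = 54/6 = 9, where AVC = 264 - 54·9 + 3·9^2 = $21.
Since P = $264 ≥ min AVC = $21, price covers variable cost and the firm should produce.
Solving P = MC: -108q + 9q^2 = 0 ⇒ q = 0 or 12. On the upward-sloping branch, q* = 12.
Check: AVC at q = 12 is $48 ≤ P, so revenue covers variable cost.
Profit = P·q − TC = 264·12 − 1023 = $2145.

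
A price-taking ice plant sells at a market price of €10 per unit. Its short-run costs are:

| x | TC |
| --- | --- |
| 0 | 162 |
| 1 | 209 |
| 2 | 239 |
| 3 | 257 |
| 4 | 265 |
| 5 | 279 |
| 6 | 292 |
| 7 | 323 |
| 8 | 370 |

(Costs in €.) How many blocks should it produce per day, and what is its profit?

Tabulate TR − TC: x=0: -162; x=1: -199; x=2: -219; x=3: -227; x=4: -225; x=5: -229; x=6: -232; x=7: -253; x=8: -290.
Profit is highest at x = 0. Equivalently, the lowest AVC in the table is 130/6 ≈ €21.67 at x = 6, and P = €10 falls below it — price never covers variable cost, so the firm shuts down and loses only its fixed cost.

x = 0 (shut down); profit = -€162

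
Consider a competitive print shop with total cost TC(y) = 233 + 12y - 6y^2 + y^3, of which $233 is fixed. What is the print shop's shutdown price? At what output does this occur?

Short-run supply begins at min AVC. From VC = 12y - 6y^2 + y^3, AVC = 12 - 6y + y^2.
dAVC/dy = -6 + 2y = 0 gives y = 3. min AVC = 12 - 6·3 + 3^2 = 3.
For P < $3 the firm produces nothing.

$3 per unit, at y = 3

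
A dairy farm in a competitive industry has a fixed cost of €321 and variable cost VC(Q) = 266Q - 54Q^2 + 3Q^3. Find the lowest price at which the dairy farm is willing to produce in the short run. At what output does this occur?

Short-run supply begins at min AVC. From VC = 266Q - 54Q^2 + 3Q^3, AVC = 266 - 54Q + 3Q^2.
dAVC/dQ = -54 + 6Q = 0 gives Q = 9. min AVC = 266 - 54·9 + 3·9^2 = 23.
For P < €23 the firm produces nothing.

€23 per unit, at Q = 9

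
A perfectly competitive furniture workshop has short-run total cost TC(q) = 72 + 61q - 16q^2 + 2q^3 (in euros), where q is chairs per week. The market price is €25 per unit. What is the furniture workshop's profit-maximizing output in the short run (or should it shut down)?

From TC, MC = TC'(q) = 61 - 32q + 6q^2 and AVC = VC/q = 61 - 16q + 2q^2.
AVC hits its minimum where MC = AVC, at q = 4, giving min AVC = 61 - 16·4 + 2·4^2 = €29.
P = €25 lies below min AVC = €29; no output level covers variable cost.
Best response: produce nothing and absorb the €72 fixed cost.

Shut down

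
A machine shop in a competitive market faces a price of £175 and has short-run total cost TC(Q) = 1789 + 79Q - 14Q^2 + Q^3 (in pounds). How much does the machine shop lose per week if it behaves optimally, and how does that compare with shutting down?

AVC = 79 - 14Q + Q^2 has its minimum £30 at Q = 7; price £175 clears that bar, so the firm operates.
MC = 79 - 28Q + 3Q^2. Setting P = MC and taking the root on the rising branch gives Q* = 12.
TR = 175·12 = 2100. TC = 1789 + 660 = 2449. Profit = 2100 − 2449 = -£349.
That loss of £349 beats the £1789 the firm would lose by shutting down; producing recovers £1440 of fixed cost.

Profit = -£349 at Q = 12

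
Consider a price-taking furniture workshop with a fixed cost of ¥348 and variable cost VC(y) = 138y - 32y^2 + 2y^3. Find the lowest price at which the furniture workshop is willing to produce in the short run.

¥10 per unit

The firm shuts down when price falls below the minimum of average variable cost. AVC = VC/y = 138 - 32y + 2y^2.
At the minimum of AVC, MC = AVC. MC = 138 - 64y + 6y^2; setting MC = AVC gives 4y^2 - 32y = 0, so y = 8. min AVC = 10.
The firm shuts down for any P below ¥10.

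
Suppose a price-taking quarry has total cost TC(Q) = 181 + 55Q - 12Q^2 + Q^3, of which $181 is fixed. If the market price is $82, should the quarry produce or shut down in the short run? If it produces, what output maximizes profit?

From TC, MC = TC'(Q) = 55 - 24Q + 3Q^2 and AVC = VC/Q = 55 - 12Q + Q^2.
AVC is minimized where dAVC/dQ = -12 + 2Q = 0, at Q = 6; min AVC = 55 - 12·6 + 6^2 = $19.
P = $82 exceeds min AVC = $19, so the firm stays open.
Solving P = MC: -27 - 24Q + 3Q^2 = 0 ⇒ Q = -1 or 9. On the upward-sloping branch, Q* = 9.
Check: AVC at Q = 9 is $28 ≤ P, so revenue covers variable cost.
Profit = P·Q − TC = 82·9 − 433 = $305.

Produce at Q = 9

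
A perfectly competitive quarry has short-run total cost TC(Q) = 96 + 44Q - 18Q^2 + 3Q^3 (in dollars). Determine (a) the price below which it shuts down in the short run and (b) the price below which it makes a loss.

Shutdown price = $17; break-even price = $44

Shutdown price = min AVC. AVC = 44 - 18Q + 3Q^2, with vertex at Q = 3 and minimum $17.
ATC = 96/Q + 44 - 18Q + 3Q^2. Setting dATC/dQ = −96/Q^2 − 18 + 6Q = 0 gives Q = 4 (since 6·4^3 − 18·4^2 = 96).
min ATC = 96/4 + 44 − 18·4 + 3·4^2 = $44. That is the break-even price.
Between these two prices the firm operates at a loss; above $44 it earns a profit.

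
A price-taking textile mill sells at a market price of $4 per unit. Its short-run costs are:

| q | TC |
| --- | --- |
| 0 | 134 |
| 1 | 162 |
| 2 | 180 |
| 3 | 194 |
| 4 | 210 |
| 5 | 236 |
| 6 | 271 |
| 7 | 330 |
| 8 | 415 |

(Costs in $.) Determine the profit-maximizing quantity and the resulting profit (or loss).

q = 0 (shut down); profit = -$134

Tabulate TR − TC: q=0: -134; q=1: -158; q=2: -172; q=3: -182; q=4: -194; q=5: -216; q=6: -247; q=7: -302; q=8: -383.
Profit is highest at q = 0. Equivalently, the lowest AVC in the table is 76/4 ≈ $19 at q = 4, and P = $4 falls below it — price never covers variable cost, so the firm shuts down and loses only its fixed cost.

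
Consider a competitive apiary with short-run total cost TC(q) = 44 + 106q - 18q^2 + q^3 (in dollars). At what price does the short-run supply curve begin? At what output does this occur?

The shutdown price is the minimum of AVC. VC = 106q - 18q^2 + q^3, so AVC = 106 - 18q + q^2.
At the minimum of AVC, MC = AVC. MC = 106 - 36q + 3q^2; setting MC = AVC gives 2q^2 - 18q = 0, so q = 9. min AVC = 25.
So the shutdown price is $25.

$25 per unit, at q = 9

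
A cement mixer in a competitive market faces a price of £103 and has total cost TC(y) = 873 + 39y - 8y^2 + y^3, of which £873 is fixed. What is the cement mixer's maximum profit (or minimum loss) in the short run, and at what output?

Profit = -£361 at y = 8

AVC = 39 - 8y + y^2 has its minimum £23 at y = 4; price £103 clears that bar, so the firm operates.
With MC = 39 - 16y + 3y^2, P = MC on the upward-sloping part at y* = 8.
TR = 103·8 = 824. TC = 873 + 312 = 1185. Profit = 824 − 1185 = -£361.
Shutting down would mean losing the fixed cost of £873, so operating at a loss of £361 is better by £512.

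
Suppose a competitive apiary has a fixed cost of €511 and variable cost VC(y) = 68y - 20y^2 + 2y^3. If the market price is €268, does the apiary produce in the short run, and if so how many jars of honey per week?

From TC, MC = TC'(y) = 68 - 40y + 6y^2 and AVC = VC/y = 68 - 20y + 2y^2.
The AVC parabola has its vertex at y = 20/4 = 5, where AVC = 68 - 20·5 + 2·5^2 = €18.
Since P = €268 ≥ min AVC = €18, price covers variable cost and the firm should produce.
Solving P = MC: -200 - 40y + 6y^2 = 0 ⇒ y = -10/3 or 10. On the upward-sloping branch, y* = 10.
Check: AVC at y = 10 is €68 ≤ P, so revenue covers variable cost.
Profit = P·y − TC = 268·10 − 1191 = €1489.

Produce at y = 10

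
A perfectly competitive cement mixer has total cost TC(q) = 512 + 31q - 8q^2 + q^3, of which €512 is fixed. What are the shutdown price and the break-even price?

Shutdown price = €15; break-even price = €95

AVC = 31 - 8q + q^2; minimized at q = 4, giving min AVC = €15. That is the shutdown price.
ATC = 512/q + 31 - 8q + q^2. Setting dATC/dq = −512/q^2 − 8 + 2q = 0 gives q = 8 (since 2·8^3 − 8·8^2 = 512).
min ATC = 512/8 + 31 − 8·8 + 8^2 = €95. That is the break-even price.
For €15 ≤ P < €95 the firm produces at a loss; below €15 it shuts down.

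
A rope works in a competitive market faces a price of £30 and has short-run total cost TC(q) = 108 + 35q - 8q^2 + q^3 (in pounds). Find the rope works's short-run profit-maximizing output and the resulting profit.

Profit = -£58 at q = 5

AVC = 35 - 8q + q^2 has its minimum £19 at q = 4; price £30 clears that bar, so the firm operates.
MC = 35 - 16q + 3q^2. Setting P = MC and taking the root on the rising branch gives q* = 5.
TR = 30·5 = 150. TC = 108 + 100 = 208. Profit = 150 − 208 = -£58.
That loss of £58 beats the £108 the firm would lose by shutting down; producing recovers £50 of fixed cost.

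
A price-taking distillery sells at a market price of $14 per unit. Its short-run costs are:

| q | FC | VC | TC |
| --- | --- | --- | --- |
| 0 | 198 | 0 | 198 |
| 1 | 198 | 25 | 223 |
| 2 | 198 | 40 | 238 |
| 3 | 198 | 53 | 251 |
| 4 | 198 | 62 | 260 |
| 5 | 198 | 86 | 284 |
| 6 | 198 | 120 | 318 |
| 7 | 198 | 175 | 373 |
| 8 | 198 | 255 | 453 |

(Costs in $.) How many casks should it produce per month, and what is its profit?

Tabulate TR − TC: q=0: -198; q=1: -209; q=2: -210; q=3: -209; q=4: -204; q=5: -214; q=6: -234; q=7: -275; q=8: -341.
Profit is highest at q = 0. Equivalently, the lowest AVC in the table is 62/4 ≈ $15.50 at q = 4, and P = $14 falls below it — price never covers variable cost, so the firm shuts down and loses only its fixed cost.

q = 0 (shut down); profit = -$198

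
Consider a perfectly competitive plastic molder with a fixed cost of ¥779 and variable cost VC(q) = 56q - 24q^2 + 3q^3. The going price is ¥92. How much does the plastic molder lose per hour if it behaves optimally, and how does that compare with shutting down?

AVC = 56 - 24q + 3q^2; min AVC = ¥8 at q = 4. Since P = ¥92 ≥ min AVC, the firm produces.
MC = 56 - 48q + 9q^2. Setting P = MC and taking the root on the rising branch gives q* = 6.
TR = 92·6 = 552. TC = 779 + 120 = 899. Profit = 552 − 899 = -¥347.
By producing, the firm covers all variable cost plus ¥432 of fixed cost; shutting down would lose the full ¥779.

Profit = -¥347 at q = 6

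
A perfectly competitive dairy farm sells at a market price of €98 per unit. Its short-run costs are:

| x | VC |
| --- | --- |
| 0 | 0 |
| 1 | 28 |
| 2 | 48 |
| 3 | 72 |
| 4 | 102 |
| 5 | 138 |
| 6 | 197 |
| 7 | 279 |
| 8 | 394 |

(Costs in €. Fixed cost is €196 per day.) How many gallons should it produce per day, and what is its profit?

x = 7; profit = €211

Profit at each row (π = 98x − TC): x=0: -196; x=1: -126; x=2: -48; x=3: 26; x=4: 94; x=5: 156; x=6: 195; x=7: 211; x=8: 194.
Profit is maximized at x = 7. AVC there is 279/7 = €39.86 ≤ P, so producing beats shutting down (which would give -€196).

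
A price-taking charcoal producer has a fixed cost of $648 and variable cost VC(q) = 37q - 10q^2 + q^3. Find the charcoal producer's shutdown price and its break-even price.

Shutdown price = min AVC. AVC = 37 - 10q + q^2, with vertex at q = 5 and minimum $12.
ATC = 648/q + 37 - 10q + q^2. Setting dATC/dq = −648/q^2 − 10 + 2q = 0 gives q = 9 (since 2·9^3 − 10·9^2 = 648).
min ATC = 648/9 + 37 − 10·9 + 9^2 = $100. That is the break-even price.
Between these two prices the firm operates at a loss; above $100 it earns a profit.

Shutdown price = $12; break-even price = $100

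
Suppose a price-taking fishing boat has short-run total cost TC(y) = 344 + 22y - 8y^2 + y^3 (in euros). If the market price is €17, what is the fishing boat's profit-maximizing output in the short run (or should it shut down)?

Variable cost is VC = 22y - 8y^2 + y^3, so AVC = VC/y = 22 - 8y + y^2 and MC = dTC/dy = 22 - 16y + 3y^2.
AVC is minimized where dAVC/dy = -8 + 2y = 0, at y = 4; min AVC = 22 - 8·4 + 4^2 = €6.
Because €17 ≥ €6, revenue can cover variable cost; the firm operates.
P = MC gives 5 - 16y + 3y^2 = 0, with roots 1/3 and 5. Take the larger (rising MC): y* = 5.
Check: AVC at y = 5 is €7 ≤ P, so revenue covers variable cost.
Profit = P·y − TC = 17·5 − 379 = -€294, a loss, but smaller than the €344 fixed cost the firm would lose by shutting down.

Produce at y = 5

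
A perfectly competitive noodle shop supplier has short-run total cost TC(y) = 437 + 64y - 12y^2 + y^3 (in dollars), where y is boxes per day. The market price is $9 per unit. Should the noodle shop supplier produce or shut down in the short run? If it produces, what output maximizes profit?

Shut down

Strip out fixed cost: VC = 64y - 12y^2 + y^3. Then AVC = 64 - 12y + y^2 and MC = 64 - 24y + 3y^2.
AVC hits its minimum where MC = AVC, at y = 6, giving min AVC = 64 - 12·6 + 6^2 = $28.
P = $9 lies below min AVC = $28; no output level covers variable cost.
Best response: produce nothing and absorb the $437 fixed cost.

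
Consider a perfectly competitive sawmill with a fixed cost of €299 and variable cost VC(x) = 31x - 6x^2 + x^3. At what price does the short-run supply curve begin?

The shutdown price is the minimum of AVC. VC = 31x - 6x^2 + x^3, so AVC = 31 - 6x + x^2.
dAVC/dx = -6 + 2x = 0 gives x = 3. min AVC = 31 - 6·3 + 3^2 = 22.
For P < €22 the firm produces nothing.

€22 per unit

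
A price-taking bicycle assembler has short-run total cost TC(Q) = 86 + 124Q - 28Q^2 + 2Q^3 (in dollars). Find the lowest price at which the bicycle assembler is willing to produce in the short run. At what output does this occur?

$26 per unit, at Q = 7

The shutdown price is the minimum of AVC. VC = 124Q - 28Q^2 + 2Q^3, so AVC = 124 - 28Q + 2Q^2.
At the minimum of AVC, MC = AVC. MC = 124 - 56Q + 6Q^2; setting MC = AVC gives 4Q^2 - 28Q = 0, so Q = 7. min AVC = 26.
So the shutdown price is $26.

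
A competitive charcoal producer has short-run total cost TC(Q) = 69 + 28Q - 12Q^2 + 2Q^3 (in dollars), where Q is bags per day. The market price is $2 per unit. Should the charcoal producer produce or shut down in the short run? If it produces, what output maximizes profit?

Shut down

Strip out fixed cost: VC = 28Q - 12Q^2 + 2Q^3. Then AVC = 28 - 12Q + 2Q^2 and MC = 28 - 24Q + 6Q^2.
The AVC parabola has its vertex at Q = 12/4 = 3, where AVC = 28 - 12·3 + 2·3^2 = $10.
Since P = $2 < min AVC = $10, price fails to cover variable cost at any output.
Shutting down limits the loss to fixed cost, $69.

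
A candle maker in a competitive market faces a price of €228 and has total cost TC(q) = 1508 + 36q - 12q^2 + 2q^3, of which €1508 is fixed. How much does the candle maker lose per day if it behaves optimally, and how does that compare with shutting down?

AVC = 36 - 12q + 2q^2; min AVC = €18 at q = 3. Since P = €228 ≥ min AVC, the firm produces.
MC = 36 - 24q + 6q^2. Setting P = MC and taking the root on the rising branch gives q* = 8.
TR = 228·8 = 1824. TC = 1508 + 544 = 2052. Profit = 1824 − 2052 = -€228.
Shutting down would mean losing the fixed cost of €1508, so operating at a loss of €228 is better by €1280.

Profit = -€228 at q = 8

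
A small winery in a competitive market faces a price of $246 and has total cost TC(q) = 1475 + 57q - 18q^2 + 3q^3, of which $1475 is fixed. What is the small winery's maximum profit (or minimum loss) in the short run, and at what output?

Profit = -$299 at q = 7

AVC = 57 - 18q + 3q^2; min AVC = $30 at q = 3. Since P = $246 ≥ min AVC, the firm produces.
MC = 57 - 36q + 9q^2. Setting P = MC and taking the root on the rising branch gives q* = 7.
TR = 246·7 = 1722. TC = 1475 + 546 = 2021. Profit = 1722 − 2021 = -$299.
That loss of $299 beats the $1475 the firm would lose by shutting down; producing recovers $1176 of fixed cost.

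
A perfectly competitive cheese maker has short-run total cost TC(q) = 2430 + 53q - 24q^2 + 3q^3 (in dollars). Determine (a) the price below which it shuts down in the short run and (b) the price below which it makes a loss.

Shutdown price = $5; break-even price = $350

Shutdown price = min AVC. AVC = 53 - 24q + 3q^2, with vertex at q = 4 and minimum $5.
ATC = 2430/q + 53 - 24q + 3q^2. Setting dATC/dq = −2430/q^2 − 24 + 6q = 0 gives q = 9 (since 6·9^3 − 24·9^2 = 2430).
min ATC = 2430/9 + 53 − 24·9 + 3·9^2 = $350. That is the break-even price.
Between these two prices the firm operates at a loss; above $350 it earns a profit.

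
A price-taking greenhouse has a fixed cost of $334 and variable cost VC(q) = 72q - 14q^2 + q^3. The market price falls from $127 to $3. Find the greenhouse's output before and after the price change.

Output falls from 11 to 0 (the firm shuts down)

AVC = 72 - 14q + q^2, minimized at q = 7 where min AVC = $23. MC = 72 - 28q + 3q^2.
With P = $127 above the shutdown price, P = MC gives q = 11.
At P = $3 < min AVC = $23, price no longer covers variable cost at any output, so the firm shuts down: q = 0.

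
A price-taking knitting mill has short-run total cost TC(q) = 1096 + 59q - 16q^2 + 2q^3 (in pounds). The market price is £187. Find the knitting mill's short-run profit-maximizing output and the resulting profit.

Profit = -£72 at q = 8

AVC = 59 - 16q + 2q^2; min AVC = £27 at q = 4. Since P = £187 ≥ min AVC, the firm produces.
MC = 59 - 32q + 6q^2. Setting P = MC and taking the root on the rising branch gives q* = 8.
TR = 187·8 = 1496. TC = 1096 + 472 = 1568. Profit = 1496 − 1568 = -£72.
By producing, the firm covers all variable cost plus £1024 of fixed cost; shutting down would lose the full £1096.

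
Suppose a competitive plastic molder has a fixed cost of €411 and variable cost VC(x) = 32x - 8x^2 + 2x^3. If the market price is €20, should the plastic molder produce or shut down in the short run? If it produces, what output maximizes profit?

Strip out fixed cost: VC = 32x - 8x^2 + 2x^3. Then AVC = 32 - 8x + 2x^2 and MC = 32 - 16x + 6x^2.
The AVC parabola has its vertex at x = 8/4 = 2, where AVC = 32 - 8·2 + 2·2^2 = €24.
P = €20 lies below min AVC = €24; no output level covers variable cost.
The firm minimizes its loss by shutting down and losing only its fixed cost of €411.

Shut down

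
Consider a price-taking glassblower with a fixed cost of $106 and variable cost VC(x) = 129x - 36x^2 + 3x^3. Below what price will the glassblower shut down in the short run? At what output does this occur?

$21 per unit, at x = 6

The firm shuts down when price falls below the minimum of average variable cost. AVC = VC/x = 129 - 36x + 3x^2.
dAVC/dx = -36 + 6x = 0 gives x = 6. min AVC = 129 - 36·6 + 3·6^2 = 21.
For P < $21 the firm produces nothing.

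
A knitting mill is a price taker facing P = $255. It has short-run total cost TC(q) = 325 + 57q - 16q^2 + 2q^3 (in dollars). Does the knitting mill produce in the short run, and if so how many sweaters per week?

Strip out fixed cost: VC = 57q - 16q^2 + 2q^3. Then AVC = 57 - 16q + 2q^2 and MC = 57 - 32q + 6q^2.
AVC hits its minimum where MC = AVC, at q = 4, giving min AVC = 57 - 16·4 + 2·4^2 = $25.
P = $255 exceeds min AVC = $25, so the firm stays open.
P = MC gives -198 - 32q + 6q^2 = 0, with roots -11/3 and 9. Take the larger (rising MC): q* = 9.
Check: AVC at q = 9 is $75 ≤ P, so revenue covers variable cost.
Profit = P·q − TC = 255·9 − 1000 = $1295.

Produce at q = 9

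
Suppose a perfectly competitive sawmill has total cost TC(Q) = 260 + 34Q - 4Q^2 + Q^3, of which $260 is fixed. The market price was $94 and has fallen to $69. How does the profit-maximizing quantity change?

Output falls from 6 to 5

MC = 34 - 8Q + 3Q^2; the shutdown threshold is min AVC = $30 (at Q = 2).
At P = $94 ≥ min AVC, set P = MC on the rising branch: Q = 6.
At P = $69 ≥ min AVC, set P = MC: Q = 5. The firm stays open but cuts output.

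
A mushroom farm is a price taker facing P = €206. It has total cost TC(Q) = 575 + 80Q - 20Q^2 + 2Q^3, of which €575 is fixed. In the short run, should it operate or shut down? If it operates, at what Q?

Produce at Q = 9

Strip out fixed cost: VC = 80Q - 20Q^2 + 2Q^3. Then AVC = 80 - 20Q + 2Q^2 and MC = 80 - 40Q + 6Q^2.
AVC is minimized where dAVC/dQ = -20 + 4Q = 0, at Q = 5; min AVC = 80 - 20·5 + 2·5^2 = €30.
P = €206 exceeds min AVC = €30, so the firm stays open.
Solving P = MC: -126 - 40Q + 6Q^2 = 0 ⇒ Q = -7/3 or 9. On the upward-sloping branch, Q* = 9.
Check: AVC at Q = 9 is €62 ≤ P, so revenue covers variable cost.
Profit = P·Q − TC = 206·9 − 1133 = €721.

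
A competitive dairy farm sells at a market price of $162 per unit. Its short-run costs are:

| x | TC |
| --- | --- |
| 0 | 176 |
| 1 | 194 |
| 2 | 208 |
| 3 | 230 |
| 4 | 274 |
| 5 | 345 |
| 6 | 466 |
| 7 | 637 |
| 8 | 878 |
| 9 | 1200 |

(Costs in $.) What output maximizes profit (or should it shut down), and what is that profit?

Tabulate TR − TC: x=0: -176; x=1: -32; x=2: 116; x=3: 256; x=4: 374; x=5: 465; x=6: 506; x=7: 497; x=8: 418; x=9: 258.
Profit is maximized at x = 6. AVC there is 290/6 = $48.33 ≤ P, so producing beats shutting down (which would give -$176).

x = 6; profit = $506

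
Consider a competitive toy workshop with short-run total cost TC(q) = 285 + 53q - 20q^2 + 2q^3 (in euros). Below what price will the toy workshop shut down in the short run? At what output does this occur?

€3 per unit, at q = 5

Short-run supply begins at min AVC. From VC = 53q - 20q^2 + 2q^3, AVC = 53 - 20q + 2q^2.
dAVC/dq = -20 + 4q = 0 gives q = 5. min AVC = 53 - 20·5 + 2·5^2 = 3.
The firm shuts down for any P below €3.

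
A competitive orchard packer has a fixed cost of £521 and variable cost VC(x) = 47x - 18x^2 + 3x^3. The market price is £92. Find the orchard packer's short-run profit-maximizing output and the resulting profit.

AVC = 47 - 18x + 3x^2 has its minimum £20 at x = 3; price £92 clears that bar, so the firm operates.
With MC = 47 - 36x + 9x^2, P = MC on the upward-sloping part at x* = 5.
TR = 92·5 = 460. TC = 521 + 160 = 681. Profit = 460 − 681 = -£221.
By producing, the firm covers all variable cost plus £300 of fixed cost; shutting down would lose the full £521.

Profit = -£221 at x = 5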